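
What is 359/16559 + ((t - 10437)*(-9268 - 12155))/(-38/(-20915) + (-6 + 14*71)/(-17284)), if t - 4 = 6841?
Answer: -38385888939091335749/27608307371 ≈ -1.3904e+9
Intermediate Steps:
t = 6845 (t = 4 + 6841 = 6845)
359/16559 + ((t - 10437)*(-9268 - 12155))/(-38/(-20915) + (-6 + 14*71)/(-17284)) = 359/16559 + ((6845 - 10437)*(-9268 - 12155))/(-38/(-20915) + (-6 + 14*71)/(-17284)) = 359*(1/16559) + (-3592*(-21423))/(-38*(-1/20915) + (-6 + 994)*(-1/17284)) = 359/16559 + 76951416/(38/20915 + 988*(-1/17284)) = 359/16559 + 76951416/(38/20915 - 247/4321) = 359/16559 + 76951416/(-5001807/90373715) = 359/16559 + 76951416*(-90373715/5001807) = 359/16559 - 2318128446143480/1667269 = -38385888939091335749/27608307371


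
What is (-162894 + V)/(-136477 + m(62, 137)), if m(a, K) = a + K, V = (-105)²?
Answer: 50623/45426 ≈ 1.1144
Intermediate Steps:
V = 11025
m(a, K) = K + a
(-162894 + V)/(-136477 + m(62, 137)) = (-162894 + 11025)/(-136477 + (137 + 62)) = -151869/(-136477 + 199) = -151869/(-136278) = -151869*(-1/136278) = 50623/45426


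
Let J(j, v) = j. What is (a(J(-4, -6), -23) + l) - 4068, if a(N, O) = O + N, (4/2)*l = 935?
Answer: -7255/2 ≈ -3627.5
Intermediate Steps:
l = 935/2 (l = (½)*935 = 935/2 ≈ 467.50)
a(N, O) = N + O
(a(J(-4, -6), -23) + l) - 4068 = ((-4 - 23) + 935/2) - 4068 = (-27 + 935/2) - 4068 = 881/2 - 4068 = -7255/2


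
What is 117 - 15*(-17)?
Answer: 372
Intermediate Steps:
117 - 15*(-17) = 117 + 255 = 372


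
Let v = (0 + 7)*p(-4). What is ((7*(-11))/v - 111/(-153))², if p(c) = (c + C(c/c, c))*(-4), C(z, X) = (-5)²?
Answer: 1495729/2039184 ≈ 0.73349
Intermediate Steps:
C(z, X) = 25
p(c) = -100 - 4*c (p(c) = (c + 25)*(-4) = (25 + c)*(-4) = -100 - 4*c)
v = -588 (v = (0 + 7)*(-100 - 4*(-4)) = 7*(-100 + 16) = 7*(-84) = -588)
((7*(-11))/v - 111/(-153))² = ((7*(-11))/(-588) - 111/(-153))² = (-77*(-1/588) - 111*(-1/153))² = (11/84 + 37/51)² = (1223/1428)² = 1495729/2039184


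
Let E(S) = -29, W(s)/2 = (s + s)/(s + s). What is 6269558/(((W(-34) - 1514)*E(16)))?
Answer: 3134779/21924 ≈ 142.98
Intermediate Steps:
W(s) = 2 (W(s) = 2*((s + s)/(s + s)) = 2*((2*s)/((2*s))) = 2*((2*s)*(1/(2*s))) = 2*1 = 2)
6269558/(((W(-34) - 1514)*E(16))) = 6269558/(((2 - 1514)*(-29))) = 6269558/((-1512*(-29))) = 6269558/43848 = 6269558*(1/43848) = 3134779/21924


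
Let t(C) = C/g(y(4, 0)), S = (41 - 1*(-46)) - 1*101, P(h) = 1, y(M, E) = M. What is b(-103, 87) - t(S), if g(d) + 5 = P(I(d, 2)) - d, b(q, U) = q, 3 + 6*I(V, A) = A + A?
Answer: -419/4 ≈ -104.75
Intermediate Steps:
I(V, A) = -½ + A/3 (I(V, A) = -½ + (A + A)/6 = -½ + (2*A)/6 = -½ + A/3)
S = -14 (S = (41 + 46) - 101 = 87 - 101 = -14)
g(d) = -4 - d (g(d) = -5 + (1 - d) = -4 - d)
t(C) = -C/8 (t(C) = C/(-4 - 1*4) = C/(-4 - 4) = C/(-8) = C*(-⅛) = -C/8)
b(-103, 87) - t(S) = -103 - (-1)*(-14)/8 = -103 - 1*7/4 = -103 - 7/4 = -419/4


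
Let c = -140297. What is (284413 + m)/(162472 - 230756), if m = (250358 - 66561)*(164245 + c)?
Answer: -4401854969/68284 ≈ -64464.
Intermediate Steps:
m = 4401570556 (m = (250358 - 66561)*(164245 - 140297) = 183797*23948 = 4401570556)
(284413 + m)/(162472 - 230756) = (284413 + 4401570556)/(162472 - 230756) = 4401854969/(-68284) = 4401854969*(-1/68284) = -4401854969/68284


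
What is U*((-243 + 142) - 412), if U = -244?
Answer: 125172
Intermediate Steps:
U*((-243 + 142) - 412) = -244*((-243 + 142) - 412) = -244*(-101 - 412) = -244*(-513) = 125172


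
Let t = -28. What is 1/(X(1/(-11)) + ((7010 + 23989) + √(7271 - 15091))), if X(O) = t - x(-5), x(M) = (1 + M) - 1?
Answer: 7744/239880099 - I*√1955/479760198 ≈ 3.2283e-5 - 9.2161e-8*I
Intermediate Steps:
x(M) = M
X(O) = -23 (X(O) = -28 - 1*(-5) = -28 + 5 = -23)
1/(X(1/(-11)) + ((7010 + 23989) + √(7271 - 15091))) = 1/(-23 + ((7010 + 23989) + √(7271 - 15091))) = 1/(-23 + (30999 + √(-7820))) = 1/(-23 + (30999 + 2*I*√1955)) = 1/(30976 + 2*I*√1955)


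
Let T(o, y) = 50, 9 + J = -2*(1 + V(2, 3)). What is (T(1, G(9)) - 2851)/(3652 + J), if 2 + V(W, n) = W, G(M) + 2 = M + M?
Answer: -2801/3641 ≈ -0.76929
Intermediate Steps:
G(M) = -2 + 2*M (G(M) = -2 + (M + M) = -2 + 2*M)
V(W, n) = -2 + W
J = -11 (J = -9 - 2*(1 + (-2 + 2)) = -9 - 2*(1 + 0) = -9 - 2*1 = -9 - 2 = -11)
(T(1, G(9)) - 2851)/(3652 + J) = (50 - 2851)/(3652 - 11) = -2801/3641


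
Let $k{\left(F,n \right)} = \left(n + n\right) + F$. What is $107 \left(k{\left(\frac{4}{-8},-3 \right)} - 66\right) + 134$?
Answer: $- \frac{15247}{2} \approx -7623.5$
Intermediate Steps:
$k{\left(F,n \right)} = F + 2 n$ ($k{\left(F,n \right)} = 2 n + F = F + 2 n$)
$107 \left(k{\left(\frac{4}{-8},-3 \right)} - 66\right) + 134 = 107 \left(\left(\frac{4}{-8} + 2 \left(-3\right)\right) - 66\right) + 134 = 107 \left(\left(4 \left(- \frac{1}{8}\right) - 6\right) - 66\right) + 134 = 107 \left(\left(- \frac{1}{2} - 6\right) - 66\right) + 134 = 107 \left(- \frac{13}{2} - 66\right) + 134 = 107 \left(- \frac{145}{2}\right) + 134 = - \frac{15515}{2} + 134 = - \frac{15247}{2}$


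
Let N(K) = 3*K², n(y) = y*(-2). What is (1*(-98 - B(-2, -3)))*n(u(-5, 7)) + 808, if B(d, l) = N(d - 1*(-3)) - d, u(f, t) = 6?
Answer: 2044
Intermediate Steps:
n(y) = -2*y
B(d, l) = -d + 3*(3 + d)² (B(d, l) = 3*(d - 1*(-3))² - d = 3*(d + 3)² - d = 3*(3 + d)² - d = -d + 3*(3 + d)²)
(1*(-98 - B(-2, -3)))*n(u(-5, 7)) + 808 = (1*(-98 - (-1*(-2) + 3*(3 - 2)²)))*(-2*6) + 808 = (1*(-98 - (2 + 3*1²)))*(-12) + 808 = (1*(-98 - (2 + 3*1)))*(-12) + 808 = (1*(-98 - (2 + 3)))*(-12) + 808 = (1*(-98 - 1*5))*(-12) + 808 = (1*(-98 - 5))*(-12) + 808 = (1*(-103))*(-12) + 808 = -103*(-12) + 808 = 1236 + 808 = 2044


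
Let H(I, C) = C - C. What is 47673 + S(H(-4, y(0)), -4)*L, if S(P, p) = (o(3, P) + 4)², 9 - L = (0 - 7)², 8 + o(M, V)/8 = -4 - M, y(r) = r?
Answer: -490567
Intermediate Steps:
o(M, V) = -96 - 8*M (o(M, V) = -64 + 8*(-4 - M) = -64 + (-32 - 8*M) = -96 - 8*M)
H(I, C) = 0
L = -40 (L = 9 - (0 - 7)² = 9 - 1*(-7)² = 9 - 1*49 = 9 - 49 = -40)
S(P, p) = 13456 (S(P, p) = ((-96 - 8*3) + 4)² = ((-96 - 24) + 4)² = (-120 + 4)² = (-116)² = 13456)
47673 + S(H(-4, y(0)), -4)*L = 47673 + 13456*(-40) = 47673 - 538240 = -490567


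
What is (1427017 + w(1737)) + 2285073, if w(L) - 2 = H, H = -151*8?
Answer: 3710884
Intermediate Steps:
H = -1208
w(L) = -1206 (w(L) = 2 - 1208 = -1206)
(1427017 + w(1737)) + 2285073 = (1427017 - 1206) + 2285073 = 1425811 + 2285073 = 3710884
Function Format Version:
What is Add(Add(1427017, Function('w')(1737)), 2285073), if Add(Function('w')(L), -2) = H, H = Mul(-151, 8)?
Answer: 3710884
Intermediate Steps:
H = -1208
Function('w')(L) = -1206 (Function('w')(L) = Add(2, -1208) = -1206)
Add(Add(1427017, Function('w')(1737)), 2285073) = Add(Add(1427017, -1206), 2285073) = Add(1425811, 2285073) = 3710884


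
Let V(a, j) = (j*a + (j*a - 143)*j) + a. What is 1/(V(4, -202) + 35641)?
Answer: 1/226939 ≈ 4.4065e-6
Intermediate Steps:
V(a, j) = a + a*j + j*(-143 + a*j) (V(a, j) = (a*j + (a*j - 143)*j) + a = (a*j + (-143 + a*j)*j) + a = (a*j + j*(-143 + a*j)) + a = a + a*j + j*(-143 + a*j))
1/(V(4, -202) + 35641) = 1/((4 - 143*(-202) + 4*(-202) + 4*(-202)²) + 35641) = 1/((4 + 28886 - 808 + 4*40804) + 35641) = 1/((4 + 28886 - 808 + 163216) + 35641) = 1/(191298 + 35641) = 1/226939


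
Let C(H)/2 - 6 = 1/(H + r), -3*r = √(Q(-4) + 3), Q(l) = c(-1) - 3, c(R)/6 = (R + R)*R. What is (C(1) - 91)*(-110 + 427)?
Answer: -26945 - 1268*√3 ≈ -29141.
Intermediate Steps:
c(R) = 12*R² (c(R) = 6*((R + R)*R) = 6*((2*R)*R) = 6*(2*R²) = 12*R²)
Q(l) = 9 (Q(l) = 12*(-1)² - 3 = 12*1 - 3 = 12 - 3 = 9)
r = -2*√3/3 (r = -√(9 + 3)/3 = -2*√3/3 ≈ -1.1547)
C(H) = 12 + 2/(H - 2*√3/3)
(C(1) - 91)*(-110 + 427) = (6*(1 - 4*√3 + 6*1)/(-2*√3 + 3*1) - 91)*(-110 + 427) = (6*(1 - 4*√3 + 6)/(-2*√3 + 3) - 91)*317 = (6*(7 - 4*√3)/(3 - 2*√3) - 91)*317 = (-91 + 6*(7 - 4*√3)/(3 - 2*√3))*317 = -28847 + 1902*(7 - 4*√3)/(3 - 2*√3)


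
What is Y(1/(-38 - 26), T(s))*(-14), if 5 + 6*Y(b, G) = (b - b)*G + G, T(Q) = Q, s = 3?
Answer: 14/3 ≈ 4.6667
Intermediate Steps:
Y(b, G) = -⅚ + G/6 (Y(b, G) = -⅚ + ((b - b)*G + G)/6 = -⅚ + (0*G + G)/6 = -⅚ + (0 + G)/6 = -⅚ + G/6)
Y(1/(-38 - 26), T(s))*(-14) = (-⅚ + (⅙)*3)*(-14) = (-⅚ + ½)*(-14) = -⅓*(-14) = 14/3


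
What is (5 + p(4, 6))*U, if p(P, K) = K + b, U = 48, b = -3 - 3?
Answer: 240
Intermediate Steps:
b = -6
p(P, K) = -6 + K (p(P, K) = K - 6 = -6 + K)
(5 + p(4, 6))*U = (5 + (-6 + 6))*48 = (5 + 0)*48 = 5*48 = 240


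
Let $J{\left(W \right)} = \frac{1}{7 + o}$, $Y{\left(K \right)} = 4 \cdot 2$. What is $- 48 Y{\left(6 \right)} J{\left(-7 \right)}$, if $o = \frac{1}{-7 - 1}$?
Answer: $- \frac{3072}{55} \approx -55.855$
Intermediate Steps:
$o = - \frac{1}{8}$ ($o = \frac{1}{-8} = - \frac{1}{8} \approx -0.125$)
$Y{\left(K \right)} = 8$
$J{\left(W \right)} = \frac{8}{55}$ ($J{\left(W \right)} = \frac{1}{7 - \frac{1}{8}} = \frac{1}{\frac{55}{8}} = \frac{8}{55}$)
$- 48 Y{\left(6 \right)} J{\left(-7 \right)} = \left(-48\right) 8 \cdot \frac{8}{55} = \left(-384\right) \frac{8}{55} = - \frac{3072}{55}$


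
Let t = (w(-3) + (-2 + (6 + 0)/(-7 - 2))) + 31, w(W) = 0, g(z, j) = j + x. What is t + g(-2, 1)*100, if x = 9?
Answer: 3085/3 ≈ 1028.3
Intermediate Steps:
g(z, j) = 9 + j (g(z, j) = j + 9 = 9 + j)
t = 85/3 (t = (0 + (-2 + (6 + 0)/(-7 - 2))) + 31 = (0 + (-2 + 6/(-9))) + 31 = (0 + (-2 + 6*(-⅑))) + 31 = (0 + (-2 - ⅔)) + 31 = (0 - 8/3) + 31 = -8/3 + 31 = 85/3 ≈ 28.333)
t + g(-2, 1)*100 = 85/3 + (9 + 1)*100 = 85/3 + 10*100 = 85/3 + 1000 = 3085/3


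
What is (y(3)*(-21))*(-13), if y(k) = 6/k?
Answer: 546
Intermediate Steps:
(y(3)*(-21))*(-13) = ((6/3)*(-21))*(-13) = ((6*(⅓))*(-21))*(-13) = (2*(-21))*(-13) = -42*(-13) = 546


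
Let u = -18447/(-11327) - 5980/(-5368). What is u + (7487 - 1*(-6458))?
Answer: 212017319869/15200834 ≈ 13948.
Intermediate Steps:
u = 41689739/15200834 (u = -18447*(-1/11327) - 5980*(-1/5368) = 18447/11327 + 1495/1342 = 41689739/15200834 ≈ 2.7426)
u + (7487 - 1*(-6458)) = 41689739/15200834 + (7487 - 1*(-6458)) = 41689739/15200834 + (7487 + 6458) = 41689739/15200834 + 13945 = 212017319869/15200834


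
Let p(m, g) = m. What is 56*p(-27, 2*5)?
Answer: -1512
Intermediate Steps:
56*p(-27, 2*5) = 56*(-27) = -1512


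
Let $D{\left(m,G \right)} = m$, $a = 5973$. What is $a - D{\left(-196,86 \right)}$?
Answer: $6169$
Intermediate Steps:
$a - D{\left(-196,86 \right)} = 5973 - -196 = 5973 + 196 = 6169$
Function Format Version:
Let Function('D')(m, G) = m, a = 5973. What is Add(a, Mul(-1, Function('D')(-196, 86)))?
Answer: 6169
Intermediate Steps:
Add(a, Mul(-1, Function('D')(-196, 86))) = Add(5973, Mul(-1, -196)) = Add(5973, 196) = 6169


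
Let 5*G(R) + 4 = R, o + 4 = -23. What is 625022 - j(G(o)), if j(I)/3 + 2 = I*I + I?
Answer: 15623282/25 ≈ 6.2493e+5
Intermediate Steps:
o = -27 (o = -4 - 23 = -27)
G(R) = -4/5 + R/5
j(I) = -6 + 3*I + 3*I**2 (j(I) = -6 + 3*(I*I + I) = -6 + 3*(I**2 + I) = -6 + 3*(I + I**2) = -6 + (3*I + 3*I**2) = -6 + 3*I + 3*I**2)
625022 - j(G(o)) = 625022 - (-6 + 3*(-4/5 + (1/5)*(-27)) + 3*(-4/5 + (1/5)*(-27))**2) = 625022 - (-6 + 3*(-4/5 - 27/5) + 3*(-4/5 - 27/5)**2) = 625022 - (-6 + 3*(-31/5) + 3*(-31/5)**2) = 625022 - (-6 - 93/5 + 3*(961/25)) = 625022 - (-6 - 93/5 + 2883/25) = 625022 - 1*2268/25 = 625022 - 2268/25 = 15623282/25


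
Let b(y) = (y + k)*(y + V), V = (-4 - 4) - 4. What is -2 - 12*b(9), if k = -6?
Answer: 106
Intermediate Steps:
V = -12 (V = -8 - 4 = -12)
b(y) = (-12 + y)*(-6 + y) (b(y) = (y - 6)*(y - 12) = (-6 + y)*(-12 + y) = (-12 + y)*(-6 + y))
-2 - 12*b(9) = -2 - 12*(72 + 9² - 18*9) = -2 - 12*(72 + 81 - 162) = -2 - 12*(-9) = -2 + 108 = 106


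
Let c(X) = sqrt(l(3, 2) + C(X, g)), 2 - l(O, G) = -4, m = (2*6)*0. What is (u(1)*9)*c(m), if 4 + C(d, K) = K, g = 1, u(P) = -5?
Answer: -45*sqrt(3) ≈ -77.942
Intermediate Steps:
m = 0 (m = 12*0 = 0)
C(d, K) = -4 + K
l(O, G) = 6 (l(O, G) = 2 - 1*(-4) = 2 + 4 = 6)
c(X) = sqrt(3) (c(X) = sqrt(6 + (-4 + 1)) = sqrt(6 - 3) = sqrt(3))
(u(1)*9)*c(m) = (-5*9)*sqrt(3) = -45*sqrt(3)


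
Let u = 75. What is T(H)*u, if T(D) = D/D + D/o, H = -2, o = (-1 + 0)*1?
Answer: 225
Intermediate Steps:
o = -1 (o = -1*1 = -1)
T(D) = 1 - D (T(D) = D/D + D/(-1) = 1 + D*(-1) = 1 - D)
T(H)*u = (1 - 1*(-2))*75 = (1 + 2)*75 = 3*75 = 225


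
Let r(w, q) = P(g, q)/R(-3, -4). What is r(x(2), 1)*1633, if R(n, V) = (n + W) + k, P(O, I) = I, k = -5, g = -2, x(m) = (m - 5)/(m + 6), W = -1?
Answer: -1633/9 ≈ -181.44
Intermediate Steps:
x(m) = (-5 + m)/(6 + m)
R(n, V) = -6 + n (R(n, V) = (n - 1) - 5 = (-1 + n) - 5 = -6 + n)
r(w, q) = -q/9 (r(w, q) = q/(-6 - 3) = q/(-9) = q*(-⅑) = -q/9)
r(x(2), 1)*1633 = -⅑*1*1633 = -⅑*1633 = -1633/9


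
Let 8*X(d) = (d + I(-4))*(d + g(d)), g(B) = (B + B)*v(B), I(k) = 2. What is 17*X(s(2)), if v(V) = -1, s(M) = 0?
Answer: 0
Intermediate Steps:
g(B) = -2*B (g(B) = (B + B)*(-1) = (2*B)*(-1) = -2*B)
X(d) = -d*(2 + d)/8 (X(d) = ((d + 2)*(d - 2*d))/8 = ((2 + d)*(-d))/8 = (-d*(2 + d))/8 = -d*(2 + d)/8)
17*X(s(2)) = 17*((⅛)*0*(-2 - 1*0)) = 17*((⅛)*0*(-2 + 0)) = 17*((⅛)*0*(-2)) = 17*0 = 0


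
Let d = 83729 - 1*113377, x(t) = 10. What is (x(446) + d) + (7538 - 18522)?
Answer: -40622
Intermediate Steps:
d = -29648 (d = 83729 - 113377 = -29648)
(x(446) + d) + (7538 - 18522) = (10 - 29648) + (7538 - 18522) = -29638 - 10984 = -40622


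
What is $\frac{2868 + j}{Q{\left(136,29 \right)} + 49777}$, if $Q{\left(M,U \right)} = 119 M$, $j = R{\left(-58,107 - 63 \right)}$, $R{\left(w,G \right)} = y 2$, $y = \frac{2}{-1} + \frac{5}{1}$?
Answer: $\frac{958}{21987} \approx 0.043571$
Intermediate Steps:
$y = 3$ ($y = 2 \left(-1\right) + 5 \cdot 1 = -2 + 5 = 3$)
$R{\left(w,G \right)} = 6$ ($R{\left(w,G \right)} = 3 \cdot 2 = 6$)
$j = 6$
$\frac{2868 + j}{Q{\left(136,29 \right)} + 49777} = \frac{2868 + 6}{119 \cdot 136 + 49777} = \frac{2874}{16184 + 49777} = \frac{2874}{65961} = 2874 \cdot \frac{1}{65961} = \frac{958}{21987}$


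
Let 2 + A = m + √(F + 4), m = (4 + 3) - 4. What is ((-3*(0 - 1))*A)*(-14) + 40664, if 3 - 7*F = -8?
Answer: 40622 - 6*√273 ≈ 40523.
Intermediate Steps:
F = 11/7 (F = 3/7 - ⅐*(-8) = 3/7 + 8/7 = 11/7 ≈ 1.5714)
m = 3 (m = 7 - 4 = 3)
A = 1 + √273/7 (A = -2 + (3 + √(11/7 + 4)) = -2 + (3 + √(39/7)) = -2 + (3 + √273/7) = 1 + √273/7 ≈ 3.3604)
((-3*(0 - 1))*A)*(-14) + 40664 = ((-3*(0 - 1))*(1 + √273/7))*(-14) + 40664 = ((-3*(-1))*(1 + √273/7))*(-14) + 40664 = (3*(1 + √273/7))*(-14) + 40664 = (3 + 3*√273/7)*(-14) + 40664 = (-42 - 6*√273) + 40664 = 40622 - 6*√273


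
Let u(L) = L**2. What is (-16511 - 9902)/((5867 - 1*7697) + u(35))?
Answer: 26413/605 ≈ 43.658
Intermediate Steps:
(-16511 - 9902)/((5867 - 1*7697) + u(35)) = (-16511 - 9902)/((5867 - 1*7697) + 35**2) = -26413/((5867 - 7697) + 1225) = -26413/(-1830 + 1225) = -26413/(-605) = -26413*(-1/605) = 26413/605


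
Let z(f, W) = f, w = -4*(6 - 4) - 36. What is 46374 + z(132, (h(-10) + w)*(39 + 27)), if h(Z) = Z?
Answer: 46506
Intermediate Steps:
w = -44 (w = -4*2 - 36 = -8 - 36 = -44)
46374 + z(132, (h(-10) + w)*(39 + 27)) = 46374 + 132 = 46506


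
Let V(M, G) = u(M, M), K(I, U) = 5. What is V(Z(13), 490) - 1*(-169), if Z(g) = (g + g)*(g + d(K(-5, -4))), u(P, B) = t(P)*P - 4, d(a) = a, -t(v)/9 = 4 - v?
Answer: 1954533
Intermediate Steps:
t(v) = -36 + 9*v (t(v) = -9*(4 - v) = -36 + 9*v)
u(P, B) = -4 + P*(-36 + 9*P) (u(P, B) = (-36 + 9*P)*P - 4 = P*(-36 + 9*P) - 4 = -4 + P*(-36 + 9*P))
Z(g) = 2*g*(5 + g) (Z(g) = (g + g)*(g + 5) = (2*g)*(5 + g) = 2*g*(5 + g))
V(M, G) = -4 + 9*M*(-4 + M)
V(Z(13), 490) - 1*(-169) = (-4 + 9*(2*13*(5 + 13))*(-4 + 2*13*(5 + 13))) - 1*(-169) = (-4 + 9*(2*13*18)*(-4 + 2*13*18)) + 169 = (-4 + 9*468*(-4 + 468)) + 169 = (-4 + 9*468*464) + 169 = (-4 + 1954368) + 169 = 1954364 + 169 = 1954533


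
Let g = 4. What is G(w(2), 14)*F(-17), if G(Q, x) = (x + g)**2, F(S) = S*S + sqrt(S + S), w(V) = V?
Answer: 93636 + 324*I*sqrt(34) ≈ 93636.0 + 1889.2*I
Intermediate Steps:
F(S) = S**2 + sqrt(2)*sqrt(S) (F(S) = S**2 + sqrt(2*S) = S**2 + sqrt(2)*sqrt(S))
G(Q, x) = (4 + x)**2 (G(Q, x) = (x + 4)**2 = (4 + x)**2)
G(w(2), 14)*F(-17) = (4 + 14)**2*((-17)**2 + sqrt(2)*sqrt(-17)) = 18**2*(289 + sqrt(2)*(I*sqrt(17))) = 324*(289 + I*sqrt(34)) = 93636 + 324*I*sqrt(34)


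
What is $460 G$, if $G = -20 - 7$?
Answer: $-12420$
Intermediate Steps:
$G = -27$ ($G = -20 - 7 = -27$)
$460 G = 460 \left(-27\right) = -12420$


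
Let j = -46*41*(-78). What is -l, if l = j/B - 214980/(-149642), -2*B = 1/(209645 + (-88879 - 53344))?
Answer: 1484196579316302/74821 ≈ 1.9837e+10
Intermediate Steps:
j = 147108 (j = -1886*(-78) = 147108)
B = -1/134844 (B = -1/(2*(209645 + (-88879 - 53344))) = -1/(2*(209645 - 142223)) = -½/67422 = -½*1/67422 = -1/134844 ≈ -7.4160e-6)
l = -1484196579316302/74821 (l = 147108/(-1/134844) - 214980/(-149642) = 147108*(-134844) - 214980*(-1/149642) = -19836631152 + 107490/74821 = -1484196579316302/74821 ≈ -1.9837e+10)
-l = -1*(-1484196579316302/74821) = 1484196579316302/74821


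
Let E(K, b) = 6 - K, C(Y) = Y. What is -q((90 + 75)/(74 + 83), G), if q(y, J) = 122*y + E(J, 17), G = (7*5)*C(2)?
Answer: -10082/157 ≈ -64.217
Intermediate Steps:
G = 70 (G = (7*5)*2 = 35*2 = 70)
q(y, J) = 6 - J + 122*y (q(y, J) = 122*y + (6 - J) = 6 - J + 122*y)
-q((90 + 75)/(74 + 83), G) = -(6 - 1*70 + 122*((90 + 75)/(74 + 83))) = -(6 - 70 + 122*(165/157)) = -(6 - 70 + 20130/157) = -1*10082/157 = -10082/157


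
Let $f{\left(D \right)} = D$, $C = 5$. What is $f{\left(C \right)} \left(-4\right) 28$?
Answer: $-560$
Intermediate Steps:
$f{\left(C \right)} \left(-4\right) 28 = 5 \left(-4\right) 28 = \left(-20\right) 28 = -560$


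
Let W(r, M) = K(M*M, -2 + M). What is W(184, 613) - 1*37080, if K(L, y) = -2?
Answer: -37082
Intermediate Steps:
W(r, M) = -2
W(184, 613) - 1*37080 = -2 - 1*37080 = -2 - 37080 = -37082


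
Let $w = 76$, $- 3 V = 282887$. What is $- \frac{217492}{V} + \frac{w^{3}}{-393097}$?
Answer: $\frac{12027795860}{10109275549} \approx 1.1898$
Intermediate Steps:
$V = - \frac{282887}{3}$ ($V = \left(- \frac{1}{3}\right) 282887 = - \frac{282887}{3} \approx -94296.0$)
$- \frac{217492}{V} + \frac{w^{3}}{-393097} = - \frac{217492}{- \frac{282887}{3}} + \frac{76^{3}}{-393097} = \left(-217492\right) \left(- \frac{3}{282887}\right) + 438976 \left(- \frac{1}{393097}\right) = \frac{59316}{25717} - \frac{438976}{393097} = \frac{12027795860}{10109275549}$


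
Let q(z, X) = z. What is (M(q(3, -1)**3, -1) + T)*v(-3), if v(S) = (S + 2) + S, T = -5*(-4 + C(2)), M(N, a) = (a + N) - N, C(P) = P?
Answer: -36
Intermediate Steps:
M(N, a) = a (M(N, a) = (N + a) - N = a)
T = 10 (T = -5*(-4 + 2) = -5*(-2) = 10)
v(S) = 2 + 2*S (v(S) = (2 + S) + S = 2 + 2*S)
(M(q(3, -1)**3, -1) + T)*v(-3) = (-1 + 10)*(2 + 2*(-3)) = 9*(2 - 6) = 9*(-4) = -36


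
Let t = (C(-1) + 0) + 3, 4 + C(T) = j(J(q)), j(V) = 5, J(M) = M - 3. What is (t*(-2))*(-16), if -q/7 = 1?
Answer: 128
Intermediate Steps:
q = -7 (q = -7*1 = -7)
J(M) = -3 + M
C(T) = 1 (C(T) = -4 + 5 = 1)
t = 4 (t = (1 + 0) + 3 = 1 + 3 = 4)
(t*(-2))*(-16) = (4*(-2))*(-16) = -8*(-16) = 128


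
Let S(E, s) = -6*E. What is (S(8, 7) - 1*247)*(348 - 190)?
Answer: -46610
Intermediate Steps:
(S(8, 7) - 1*247)*(348 - 190) = (-6*8 - 1*247)*(348 - 190) = (-48 - 247)*158 = -295*158 = -46610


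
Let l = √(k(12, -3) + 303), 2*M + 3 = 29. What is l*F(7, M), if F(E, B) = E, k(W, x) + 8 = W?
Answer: 7*√307 ≈ 122.65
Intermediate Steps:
k(W, x) = -8 + W
M = 13 (M = -3/2 + (½)*29 = -3/2 + 29/2 = 13)
l = √307 (l = √((-8 + 12) + 303) = √(4 + 303) = √307 ≈ 17.521)
l*F(7, M) = √307*7 = 7*√307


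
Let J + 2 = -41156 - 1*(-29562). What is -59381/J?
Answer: 59381/11596 ≈ 5.1208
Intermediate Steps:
J = -11596 (J = -2 + (-41156 - 1*(-29562)) = -2 + (-41156 + 29562) = -2 - 11594 = -11596)
-59381/J = -59381/(-11596) = -59381*(-1/11596) = 59381/11596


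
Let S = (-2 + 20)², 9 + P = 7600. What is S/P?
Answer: 324/7591 ≈ 0.042682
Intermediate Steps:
P = 7591 (P = -9 + 7600 = 7591)
S = 324 (S = 18² = 324)
S/P = 324/7591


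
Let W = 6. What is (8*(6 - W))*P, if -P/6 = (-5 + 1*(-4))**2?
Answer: 0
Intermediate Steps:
P = -486 (P = -6*(-5 + 1*(-4))**2 = -6*(-5 - 4)**2 = -6*(-9)**2 = -6*81 = -486)
(8*(6 - W))*P = (8*(6 - 1*6))*(-486) = (8*(6 - 6))*(-486) = (8*0)*(-486) = 0*(-486) = 0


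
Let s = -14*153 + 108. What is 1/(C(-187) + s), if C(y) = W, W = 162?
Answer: -1/1872 ≈ -0.00053419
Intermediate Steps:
C(y) = 162
s = -2034 (s = -2142 + 108 = -2034)
1/(C(-187) + s) = 1/(162 - 2034) = 1/(-1872) = -1/1872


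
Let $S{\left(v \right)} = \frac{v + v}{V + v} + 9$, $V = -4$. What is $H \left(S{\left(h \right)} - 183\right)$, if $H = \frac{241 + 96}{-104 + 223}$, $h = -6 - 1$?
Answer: $- \frac{640300}{1309} \approx -489.15$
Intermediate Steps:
$h = -7$
$H = \frac{337}{119} \approx 2.8319$
$S{\left(v \right)} = 9 + \frac{2 v}{-4 + v}$ ($S{\left(v \right)} = \frac{v + v}{-4 + v} + 9 = \frac{2 v}{-4 + v} + 9 = 9 + \frac{2 v}{-4 + v}$)
$H \left(S{\left(h \right)} - 183\right) = \frac{337 \left(\frac{-36 + 11 \left(-7\right)}{-4 - 7} - 183\right)}{119} = \frac{337 \left(\frac{-36 - 77}{-11} - 183\right)}{119} = \frac{337 \left(\left(- \frac{1}{11}\right) \left(-113\right) - 183\right)}{119} = \frac{337 \left(\frac{113}{11} - 183\right)}{119} = \frac{337}{119} \left(- \frac{1900}{11}\right) = - \frac{640300}{1309}$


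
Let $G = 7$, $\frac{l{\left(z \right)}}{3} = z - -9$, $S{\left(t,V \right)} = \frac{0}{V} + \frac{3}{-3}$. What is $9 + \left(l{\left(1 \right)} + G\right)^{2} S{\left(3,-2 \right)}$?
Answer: $-1360$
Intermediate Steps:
$S{\left(t,V \right)} = -1$ ($S{\left(t,V \right)} = 0 + 3 \left(- \frac{1}{3}\right) = 0 - 1 = -1$)
$l{\left(z \right)} = 27 + 3 z$ ($l{\left(z \right)} = 3 \left(z - -9\right) = 3 \left(z + 9\right) = 3 \left(9 + z\right) = 27 + 3 z$)
$9 + \left(l{\left(1 \right)} + G\right)^{2} S{\left(3,-2 \right)} = 9 + \left(\left(27 + 3 \cdot 1\right) + 7\right)^{2} \left(-1\right) = 9 + \left(\left(27 + 3\right) + 7\right)^{2} \left(-1\right) = 9 + \left(30 + 7\right)^{2} \left(-1\right) = 9 + 37^{2} \left(-1\right) = 9 + 1369 \left(-1\right) = 9 - 1369 = -1360$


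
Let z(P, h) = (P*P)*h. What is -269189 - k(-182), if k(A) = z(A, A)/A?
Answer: -302313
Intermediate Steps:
z(P, h) = h*P² (z(P, h) = P²*h = h*P²)
k(A) = A² (k(A) = (A*A²)/A = A³/A = A²)
-269189 - k(-182) = -269189 - 1*(-182)² = -269189 - 1*33124 = -269189 - 33124 = -302313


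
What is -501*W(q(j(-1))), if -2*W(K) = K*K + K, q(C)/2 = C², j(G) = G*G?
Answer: 1503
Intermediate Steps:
j(G) = G²
q(C) = 2*C²
W(K) = -K/2 - K²/2 (W(K) = -(K*K + K)/2 = -(K² + K)/2 = -(K + K²)/2 = -K/2 - K²/2)
-501*W(q(j(-1))) = -(-501)*2*((-1)²)²*(1 + 2*((-1)²)²)/2 = -(-501)*2*1²*(1 + 2*1²)/2 = -(-501)*2*1*(1 + 2*1)/2 = -(-501)*2*(1 + 2)/2 = -(-501)*2*3/2 = -501*(-3) = 1503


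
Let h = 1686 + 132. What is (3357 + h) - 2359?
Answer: 2816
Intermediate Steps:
h = 1818
(3357 + h) - 2359 = (3357 + 1818) - 2359 = 5175 - 2359 = 2816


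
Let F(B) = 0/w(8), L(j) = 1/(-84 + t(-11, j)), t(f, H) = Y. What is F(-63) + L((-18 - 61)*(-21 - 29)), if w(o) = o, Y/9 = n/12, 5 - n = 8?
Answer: -4/345 ≈ -0.011594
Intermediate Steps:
n = -3 (n = 5 - 1*8 = 5 - 8 = -3)
Y = -9/4 (Y = 9*(-3/12) = 9*(-3*1/12) = 9*(-¼) = -9/4 ≈ -2.2500)
t(f, H) = -9/4
L(j) = -4/345 (L(j) = 1/(-84 - 9/4) = 1/(-345/4) = -4/345)
F(B) = 0 (F(B) = 0/8 = 0*(⅛) = 0)
F(-63) + L((-18 - 61)*(-21 - 29)) = 0 - 4/345 = -4/345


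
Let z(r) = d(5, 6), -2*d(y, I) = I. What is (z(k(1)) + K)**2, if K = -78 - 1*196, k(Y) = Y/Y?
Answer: 76729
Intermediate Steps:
d(y, I) = -I/2
k(Y) = 1
K = -274 (K = -78 - 196 = -274)
z(r) = -3 (z(r) = -1/2*6 = -3)
(z(k(1)) + K)**2 = (-3 - 274)**2 = (-277)**2 = 76729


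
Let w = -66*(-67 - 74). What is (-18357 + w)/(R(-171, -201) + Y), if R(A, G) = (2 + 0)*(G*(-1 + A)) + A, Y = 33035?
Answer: -9051/102008 ≈ -0.088728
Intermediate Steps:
R(A, G) = A + 2*G*(-1 + A) (R(A, G) = 2*(G*(-1 + A)) + A = 2*G*(-1 + A) + A = A + 2*G*(-1 + A))
w = 9306 (w = -66*(-141) = 9306)
(-18357 + w)/(R(-171, -201) + Y) = (-18357 + 9306)/((-171 - 2*(-201) + 2*(-171)*(-201)) + 33035) = -9051/((-171 + 402 + 68742) + 33035) = -9051/(68973 + 33035) = -9051/102008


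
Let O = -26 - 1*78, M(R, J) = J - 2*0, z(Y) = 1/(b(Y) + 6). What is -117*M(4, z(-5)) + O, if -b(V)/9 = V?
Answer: -1807/17 ≈ -106.29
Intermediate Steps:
b(V) = -9*V
z(Y) = 1/(6 - 9*Y) (z(Y) = 1/(-9*Y + 6) = 1/(6 - 9*Y))
M(R, J) = J (M(R, J) = J + 0 = J)
O = -104 (O = -26 - 78 = -104)
-117*M(4, z(-5)) + O = -(-117)/(-6 + 9*(-5)) - 104 = -(-117)/(-6 - 45) - 104 = -(-117)/(-51) - 104 = -(-117)*(-1)/51 - 104 = -117*1/51 - 104 = -39/17 - 104 = -1807/17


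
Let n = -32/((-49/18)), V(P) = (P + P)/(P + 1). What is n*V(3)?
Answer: 864/49 ≈ 17.633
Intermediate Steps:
V(P) = 2*P/(1 + P) (V(P) = (2*P)/(1 + P) = 2*P/(1 + P))
n = 576/49 (n = -32/((-49*1/18)) = -32/(-49/18) = -32*(-18/49) = 576/49 ≈ 11.755)
n*V(3) = 576*(2*3/(1 + 3))/49 = 576*(2*3/4)/49 = 576*(2*3*(¼))/49 = (576/49)*(3/2) = 864/49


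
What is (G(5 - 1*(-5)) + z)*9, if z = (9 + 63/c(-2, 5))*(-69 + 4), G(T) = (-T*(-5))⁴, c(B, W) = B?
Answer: 112526325/2 ≈ 5.6263e+7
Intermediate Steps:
G(T) = 625*T⁴ (G(T) = (5*T)⁴ = 625*T⁴)
z = 2925/2 (z = (9 + 63/(-2))*(-69 + 4) = (9 + 63*(-½))*(-65) = (9 - 63/2)*(-65) = -45/2*(-65) = 2925/2 ≈ 1462.5)
(G(5 - 1*(-5)) + z)*9 = (625*(5 - 1*(-5))⁴ + 2925/2)*9 = (625*(5 + 5)⁴ + 2925/2)*9 = (625*10⁴ + 2925/2)*9 = (625*10000 + 2925/2)*9 = (6250000 + 2925/2)*9 = (12502925/2)*9 = 112526325/2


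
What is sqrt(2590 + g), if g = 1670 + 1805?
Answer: sqrt(6065) ≈ 77.878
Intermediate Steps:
g = 3475
sqrt(2590 + g) = sqrt(2590 + 3475) = sqrt(6065)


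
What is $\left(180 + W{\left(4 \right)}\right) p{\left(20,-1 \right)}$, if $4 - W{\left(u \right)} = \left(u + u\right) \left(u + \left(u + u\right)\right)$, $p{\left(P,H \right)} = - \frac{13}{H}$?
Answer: $1144$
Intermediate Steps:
$W{\left(u \right)} = 4 - 6 u^{2}$ ($W{\left(u \right)} = 4 - \left(u + u\right) \left(u + \left(u + u\right)\right) = 4 - 2 u \left(u + 2 u\right) = 4 - 2 u 3 u = 4 - 6 u^{2}$)
$\left(180 + W{\left(4 \right)}\right) p{\left(20,-1 \right)} = \left(180 + \left(4 - 6 \cdot 4^{2}\right)\right) \left(- \frac{13}{-1}\right) = \left(180 + \left(4 - 96\right)\right) \left(\left(-13\right) \left(-1\right)\right) = \left(180 + \left(4 - 96\right)\right) 13 = \left(180 - 92\right) 13 = 88 \cdot 13 = 1144$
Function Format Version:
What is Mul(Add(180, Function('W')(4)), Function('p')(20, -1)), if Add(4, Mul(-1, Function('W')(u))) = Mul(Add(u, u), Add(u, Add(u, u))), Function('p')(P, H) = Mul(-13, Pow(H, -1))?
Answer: 1144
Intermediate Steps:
Function('W')(u) = Add(4, Mul(-6, Pow(u, 2))) (Function('W')(u) = Add(4, Mul(-1, Mul(Add(u, u), Add(u, Add(u, u))))) = Add(4, Mul(-1, Mul(Mul(2, u), Add(u, Mul(2, u))))) = Add(4, Mul(-1, Mul(Mul(2, u), Mul(3, u)))) = Add(4, Mul(-1, Mul(6, Pow(u, 2)))) = Add(4, Mul(-6, Pow(u, 2))))
Mul(Add(180, Function('W')(4)), Function('p')(20, -1)) = Mul(Add(180, Add(4, Mul(-6, Pow(4, 2)))), Mul(-13, Pow(-1, -1))) = Mul(Add(180, Add(4, Mul(-6, 16))), Mul(-13, -1)) = Mul(Add(180, Add(4, -96)), 13) = Mul(Add(180, -92), 13) = Mul(88, 13) = 1144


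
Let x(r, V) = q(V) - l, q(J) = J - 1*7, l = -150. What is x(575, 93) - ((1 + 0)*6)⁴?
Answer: -1060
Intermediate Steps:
q(J) = -7 + J (q(J) = J - 7 = -7 + J)
x(r, V) = 143 + V (x(r, V) = (-7 + V) - 1*(-150) = (-7 + V) + 150 = 143 + V)
x(575, 93) - ((1 + 0)*6)⁴ = (143 + 93) - ((1 + 0)*6)⁴ = 236 - (1*6)⁴ = 236 - 1*6⁴ = 236 - 1*1296 = 236 - 1296 = -1060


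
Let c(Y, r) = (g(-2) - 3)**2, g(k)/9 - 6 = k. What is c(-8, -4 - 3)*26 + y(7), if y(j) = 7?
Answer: 28321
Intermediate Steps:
g(k) = 54 + 9*k
c(Y, r) = 1089 (c(Y, r) = ((54 + 9*(-2)) - 3)**2 = ((54 - 18) - 3)**2 = (36 - 3)**2 = 33**2 = 1089)
c(-8, -4 - 3)*26 + y(7) = 1089*26 + 7 = 28314 + 7 = 28321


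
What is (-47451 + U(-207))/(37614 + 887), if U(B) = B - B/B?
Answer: -47659/38501 ≈ -1.2379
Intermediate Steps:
U(B) = -1 + B (U(B) = B - 1*1 = B - 1 = -1 + B)
(-47451 + U(-207))/(37614 + 887) = (-47451 + (-1 - 207))/(37614 + 887) = (-47451 - 208)/38501 = -47659*1/38501 = -47659/38501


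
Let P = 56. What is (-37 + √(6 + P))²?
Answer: (37 - √62)² ≈ 848.32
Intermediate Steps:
(-37 + √(6 + P))² = (-37 + √(6 + 56))² = (-37 + √62)²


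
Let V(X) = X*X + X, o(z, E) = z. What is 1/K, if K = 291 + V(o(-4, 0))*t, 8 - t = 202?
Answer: -1/2037 ≈ -0.00049092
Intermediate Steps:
V(X) = X + X**2 (V(X) = X**2 + X = X + X**2)
t = -194 (t = 8 - 1*202 = 8 - 202 = -194)
K = -2037 (K = 291 - 4*(1 - 4)*(-194) = 291 - 4*(-3)*(-194) = 291 + 12*(-194) = 291 - 2328 = -2037)
1/K = 1/(-2037) = -1/2037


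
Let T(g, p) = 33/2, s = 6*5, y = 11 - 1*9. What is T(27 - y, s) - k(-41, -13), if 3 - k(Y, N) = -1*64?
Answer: -101/2 ≈ -50.500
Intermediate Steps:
k(Y, N) = 67 (k(Y, N) = 3 - (-1)*64 = 3 - 1*(-64) = 3 + 64 = 67)
y = 2 (y = 11 - 9 = 2)
s = 30
T(g, p) = 33/2 (T(g, p) = 33*(½) = 33/2)
T(27 - y, s) - k(-41, -13) = 33/2 - 1*67 = 33/2 - 67 = -101/2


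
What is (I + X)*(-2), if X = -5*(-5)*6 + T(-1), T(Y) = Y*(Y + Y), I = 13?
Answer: -330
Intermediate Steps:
T(Y) = 2*Y² (T(Y) = Y*(2*Y) = 2*Y²)
X = 152 (X = -5*(-5)*6 + 2*(-1)² = 25*6 + 2*1 = 150 + 2 = 152)
(I + X)*(-2) = (13 + 152)*(-2) = 165*(-2) = -330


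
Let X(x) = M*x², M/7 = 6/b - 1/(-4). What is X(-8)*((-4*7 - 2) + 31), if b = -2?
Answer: -1232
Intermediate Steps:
M = -77/4 (M = 7*(6/(-2) - 1/(-4)) = 7*(6*(-½) - 1*(-¼)) = 7*(-3 + ¼) = 7*(-11/4) = -77/4 ≈ -19.250)
X(x) = -77*x²/4
X(-8)*((-4*7 - 2) + 31) = (-77/4*(-8)²)*((-4*7 - 2) + 31) = (-77/4*64)*((-28 - 2) + 31) = -1232*(-30 + 31) = -1232*1 = -1232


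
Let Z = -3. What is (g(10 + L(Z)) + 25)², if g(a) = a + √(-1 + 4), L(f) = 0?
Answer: (35 + √3)² ≈ 1349.2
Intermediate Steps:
g(a) = a + √3
(g(10 + L(Z)) + 25)² = (((10 + 0) + √3) + 25)² = ((10 + √3) + 25)² = (35 + √3)²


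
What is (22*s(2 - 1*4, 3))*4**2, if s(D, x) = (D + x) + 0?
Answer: 352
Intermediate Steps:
s(D, x) = D + x
(22*s(2 - 1*4, 3))*4**2 = (22*((2 - 1*4) + 3))*4**2 = (22*((2 - 4) + 3))*16 = (22*(-2 + 3))*16 = (22*1)*16 = 22*16 = 352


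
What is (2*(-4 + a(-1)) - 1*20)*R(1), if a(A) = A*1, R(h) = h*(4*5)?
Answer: -600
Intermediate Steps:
R(h) = 20*h (R(h) = h*20 = 20*h)
a(A) = A
(2*(-4 + a(-1)) - 1*20)*R(1) = (2*(-4 - 1) - 1*20)*(20*1) = (2*(-5) - 20)*20 = (-10 - 20)*20 = -30*20 = -600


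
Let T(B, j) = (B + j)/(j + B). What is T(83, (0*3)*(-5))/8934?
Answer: 1/8934 ≈ 0.00011193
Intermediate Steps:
T(B, j) = 1 (T(B, j) = (B + j)/(B + j) = 1)
T(83, (0*3)*(-5))/8934 = 1/8934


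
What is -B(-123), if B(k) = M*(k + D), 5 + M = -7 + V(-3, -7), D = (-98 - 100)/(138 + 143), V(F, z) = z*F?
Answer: 312849/281 ≈ 1113.3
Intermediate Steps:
V(F, z) = F*z
D = -198/281 ≈ -0.70463
M = 9 (M = -5 + (-7 - 3*(-7)) = -5 + (-7 + 21) = -5 + 14 = 9)
B(k) = -1782/281 + 9*k (B(k) = 9*(k - 198/281) = 9*(-198/281 + k) = -1782/281 + 9*k)
-B(-123) = -(-1782/281 + 9*(-123)) = -(-1782/281 - 1107) = -1*(-312849/281) = 312849/281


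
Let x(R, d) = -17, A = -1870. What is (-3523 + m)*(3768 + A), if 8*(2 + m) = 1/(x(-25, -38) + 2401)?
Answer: -63800130251/9536 ≈ -6.6904e+6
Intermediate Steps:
m = -38143/19072 (m = -2 + 1/(8*(-17 + 2401)) = -2 + (⅛)/2384 = -2 + (⅛)*(1/2384) = -2 + 1/19072 = -38143/19072 ≈ -1.9999)
(-3523 + m)*(3768 + A) = (-3523 - 38143/19072)*(3768 - 1870) = -67228799/19072*1898 = -63800130251/9536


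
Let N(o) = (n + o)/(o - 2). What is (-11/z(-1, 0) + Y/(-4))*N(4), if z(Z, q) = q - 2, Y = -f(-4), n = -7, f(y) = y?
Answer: -27/4 ≈ -6.7500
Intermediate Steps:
Y = 4 (Y = -1*(-4) = 4)
z(Z, q) = -2 + q
N(o) = (-7 + o)/(-2 + o) (N(o) = (-7 + o)/(o - 2) = (-7 + o)/(-2 + o))
(-11/z(-1, 0) + Y/(-4))*N(4) = (-11/(-2 + 0) + 4/(-4))*((-7 + 4)/(-2 + 4)) = (-11/(-2) + 4*(-1/4))*(-3/2) = (-11*(-1/2) - 1)*((1/2)*(-3)) = (11/2 - 1)*(-3/2) = (9/2)*(-3/2) = -27/4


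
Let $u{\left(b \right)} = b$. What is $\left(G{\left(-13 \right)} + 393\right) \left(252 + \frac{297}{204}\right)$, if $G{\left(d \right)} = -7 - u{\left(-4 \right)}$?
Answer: $\frac{3360825}{34} \approx 98848.0$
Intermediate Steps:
$G{\left(d \right)} = -3$ ($G{\left(d \right)} = -7 - -4 = -7 + 4 = -3$)
$\left(G{\left(-13 \right)} + 393\right) \left(252 + \frac{297}{204}\right) = \left(-3 + 393\right) \left(252 + \frac{297}{204}\right) = 390 \left(252 + 297 \cdot \frac{1}{204}\right) = 390 \left(252 + \frac{99}{68}\right) = 390 \cdot \frac{17235}{68} = \frac{3360825}{34}$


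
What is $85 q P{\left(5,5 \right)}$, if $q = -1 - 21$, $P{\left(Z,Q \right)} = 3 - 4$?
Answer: $1870$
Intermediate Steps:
$P{\left(Z,Q \right)} = -1$
$q = -22$ ($q = -1 - 21 = -22$)
$85 q P{\left(5,5 \right)} = 85 \left(-22\right) \left(-1\right) = \left(-1870\right) \left(-1\right) = 1870$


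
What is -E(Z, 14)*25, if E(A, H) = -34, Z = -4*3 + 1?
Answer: 850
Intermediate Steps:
Z = -11 (Z = -12 + 1 = -11)
-E(Z, 14)*25 = -(-34)*25 = -1*(-850) = 850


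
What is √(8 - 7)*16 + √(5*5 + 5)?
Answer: 16 + √30 ≈ 21.477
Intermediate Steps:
√(8 - 7)*16 + √(5*5 + 5) = √1*16 + √(25 + 5) = 1*16 + √30 = 16 + √30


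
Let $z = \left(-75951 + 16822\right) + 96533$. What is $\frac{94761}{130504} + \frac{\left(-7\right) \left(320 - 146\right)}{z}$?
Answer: $\frac{282123881}{406780968} \approx 0.69355$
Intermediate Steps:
$z = 37404$ ($z = -59129 + 96533 = 37404$)
$\frac{94761}{130504} + \frac{\left(-7\right) \left(320 - 146\right)}{z} = \frac{94761}{130504} + \frac{\left(-7\right) \left(320 - 146\right)}{37404} = 94761 \cdot \frac{1}{130504} + \left(-7\right) 174 \cdot \frac{1}{37404} = \frac{94761}{130504} - \frac{203}{6234} = \frac{282123881}{406780968}$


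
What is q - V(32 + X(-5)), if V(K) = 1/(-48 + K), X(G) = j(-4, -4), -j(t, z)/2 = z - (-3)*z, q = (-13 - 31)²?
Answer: 30975/16 ≈ 1935.9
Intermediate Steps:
q = 1936 (q = (-44)² = 1936)
j(t, z) = -8*z (j(t, z) = -2*(z - (-3)*z) = -2*(z + 3*z) = -8*z)
X(G) = 32 (X(G) = -8*(-4) = 32)
q - V(32 + X(-5)) = 1936 - 1/(-48 + (32 + 32)) = 1936 - 1/(-48 + 64) = 1936 - 1/16 = 30975/16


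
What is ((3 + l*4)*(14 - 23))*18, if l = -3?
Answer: 1458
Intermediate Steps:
((3 + l*4)*(14 - 23))*18 = ((3 - 3*4)*(14 - 23))*18 = ((3 - 12)*(-9))*18 = -9*(-9)*18 = 81*18 = 1458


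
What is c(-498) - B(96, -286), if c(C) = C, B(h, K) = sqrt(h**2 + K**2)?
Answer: -498 - 2*sqrt(22753) ≈ -799.68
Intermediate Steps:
B(h, K) = sqrt(K**2 + h**2)
c(-498) - B(96, -286) = -498 - sqrt((-286)**2 + 96**2) = -498 - sqrt(81796 + 9216) = -498 - sqrt(91012) = -498 - 2*sqrt(22753)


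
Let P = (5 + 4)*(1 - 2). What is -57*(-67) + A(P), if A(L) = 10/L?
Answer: 34361/9 ≈ 3817.9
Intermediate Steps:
P = -9 (P = 9*(-1) = -9)
-57*(-67) + A(P) = -57*(-67) + 10/(-9) = 3819 + 10*(-⅑) = 3819 - 10/9 = 34361/9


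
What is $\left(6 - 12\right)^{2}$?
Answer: $36$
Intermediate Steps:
$\left(6 - 12\right)^{2} = \left(-6\right)^{2} = 36$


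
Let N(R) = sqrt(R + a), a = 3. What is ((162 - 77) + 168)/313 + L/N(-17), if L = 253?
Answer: 253/313 - 253*I*sqrt(14)/14 ≈ 0.80831 - 67.617*I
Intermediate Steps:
N(R) = sqrt(3 + R) (N(R) = sqrt(R + 3) = sqrt(3 + R))
((162 - 77) + 168)/313 + L/N(-17) = ((162 - 77) + 168)/313 + 253/(sqrt(3 - 17)) = (85 + 168)*(1/313) + 253/(sqrt(-14)) = 253*(1/313) + 253/((I*sqrt(14))) = 253/313 + 253*(-I*sqrt(14)/14) = 253/313 - 253*I*sqrt(14)/14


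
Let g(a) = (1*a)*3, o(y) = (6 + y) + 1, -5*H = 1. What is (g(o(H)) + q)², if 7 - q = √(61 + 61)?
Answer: 21819/25 - 274*√122/5 ≈ 267.47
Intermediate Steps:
H = -⅕ (H = -⅕*1 = -⅕ ≈ -0.20000)
o(y) = 7 + y
g(a) = 3*a (g(a) = a*3 = 3*a)
q = 7 - √122 (q = 7 - √(61 + 61) = 7 - √122 ≈ -4.0454)
(g(o(H)) + q)² = (3*(7 - ⅕) + (7 - √122))² = (3*(34/5) + (7 - √122))² = (102/5 + (7 - √122))² = (137/5 - √122)²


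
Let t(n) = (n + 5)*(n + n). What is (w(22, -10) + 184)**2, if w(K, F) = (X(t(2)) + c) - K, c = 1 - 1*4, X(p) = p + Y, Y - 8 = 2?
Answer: 38809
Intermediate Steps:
Y = 10 (Y = 8 + 2 = 10)
t(n) = 2*n*(5 + n) (t(n) = (5 + n)*(2*n) = 2*n*(5 + n))
X(p) = 10 + p (X(p) = p + 10 = 10 + p)
c = -3 (c = 1 - 4 = -3)
w(K, F) = 35 - K (w(K, F) = ((10 + 2*2*(5 + 2)) - 3) - K = ((10 + 2*2*7) - 3) - K = ((10 + 28) - 3) - K = (38 - 3) - K = 35 - K)
(w(22, -10) + 184)**2 = ((35 - 1*22) + 184)**2 = ((35 - 22) + 184)**2 = (13 + 184)**2 = 197**2 = 38809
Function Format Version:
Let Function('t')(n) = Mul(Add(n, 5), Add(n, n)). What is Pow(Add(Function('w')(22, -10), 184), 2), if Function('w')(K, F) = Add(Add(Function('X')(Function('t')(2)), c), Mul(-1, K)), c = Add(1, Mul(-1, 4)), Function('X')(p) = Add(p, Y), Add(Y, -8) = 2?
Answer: 38809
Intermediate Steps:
Y = 10 (Y = Add(8, 2) = 10)
Function('t')(n) = Mul(2, n, Add(5, n)) (Function('t')(n) = Mul(Add(5, n), Mul(2, n)) = Mul(2, n, Add(5, n)))
Function('X')(p) = Add(10, p) (Function('X')(p) = Add(p, 10) = Add(10, p))
c = -3 (c = Add(1, -4) = -3)
Function('w')(K, F) = Add(35, Mul(-1, K)) (Function('w')(K, F) = Add(Add(Add(10, Mul(2, 2, Add(5, 2))), -3), Mul(-1, K)) = Add(Add(Add(10, Mul(2, 2, 7)), -3), Mul(-1, K)) = Add(Add(Add(10, 28), -3), Mul(-1, K)) = Add(Add(38, -3), Mul(-1, K)) = Add(35, Mul(-1, K)))
Pow(Add(Function('w')(22, -10), 184), 2) = Pow(Add(Add(35, Mul(-1, 22)), 184), 2) = Pow(Add(Add(35, -22), 184), 2) = Pow(Add(13, 184), 2) = Pow(197, 2) = 38809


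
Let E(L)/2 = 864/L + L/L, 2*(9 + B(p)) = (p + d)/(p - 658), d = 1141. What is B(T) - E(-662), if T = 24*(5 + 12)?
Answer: -1901219/165500 ≈ -11.488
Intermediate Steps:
T = 408 (T = 24*17 = 408)
B(p) = -9 + (1141 + p)/(2*(-658 + p)) (B(p) = -9 + ((p + 1141)/(p - 658))/2 = -9 + ((1141 + p)/(-658 + p))/2 = -9 + (1141 + p)/(2*(-658 + p)))
E(L) = 2 + 1728/L (E(L) = 2*(864/L + L/L) = 2*(864/L + 1) = 2*(1 + 864/L) = 2 + 1728/L)
B(T) - E(-662) = (12985 - 17*408)/(2*(-658 + 408)) - (2 + 1728/(-662)) = (½)*(12985 - 6936)/(-250) - (2 + 1728*(-1/662)) = (½)*(-1/250)*6049 - (2 - 864/331) = -6049/500 - 1*(-202/331) = -6049/500 + 202/331 = -1901219/165500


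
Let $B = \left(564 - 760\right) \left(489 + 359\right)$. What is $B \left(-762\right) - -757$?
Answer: $126651253$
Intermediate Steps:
$B = -166208$ ($B = \left(-196\right) 848 = -166208$)
$B \left(-762\right) - -757 = \left(-166208\right) \left(-762\right) - -757 = 126650496 + 757 = 126651253$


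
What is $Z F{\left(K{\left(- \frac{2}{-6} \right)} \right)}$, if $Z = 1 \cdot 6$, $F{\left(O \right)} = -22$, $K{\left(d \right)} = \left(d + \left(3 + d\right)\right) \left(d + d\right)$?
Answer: $-132$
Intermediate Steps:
$K{\left(d \right)} = 2 d \left(3 + 2 d\right)$ ($K{\left(d \right)} = \left(3 + 2 d\right) 2 d = 2 d \left(3 + 2 d\right)$)
$Z = 6$
$Z F{\left(K{\left(- \frac{2}{-6} \right)} \right)} = 6 \left(-22\right) = -132$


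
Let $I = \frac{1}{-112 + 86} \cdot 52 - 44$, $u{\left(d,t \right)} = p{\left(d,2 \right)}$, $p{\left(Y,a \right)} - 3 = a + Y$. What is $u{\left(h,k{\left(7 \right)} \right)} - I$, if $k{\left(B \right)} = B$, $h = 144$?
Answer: $195$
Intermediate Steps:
$p{\left(Y,a \right)} = 3 + Y + a$ ($p{\left(Y,a \right)} = 3 + \left(a + Y\right) = 3 + \left(Y + a\right) = 3 + Y + a$)
$u{\left(d,t \right)} = 5 + d$ ($u{\left(d,t \right)} = 3 + d + 2 = 5 + d$)
$I = -46$ ($I = \frac{1}{-26} \cdot 52 - 44 = \left(- \frac{1}{26}\right) 52 - 44 = -2 - 44 = -46$)
$u{\left(h,k{\left(7 \right)} \right)} - I = \left(5 + 144\right) - -46 = 149 + 46 = 195$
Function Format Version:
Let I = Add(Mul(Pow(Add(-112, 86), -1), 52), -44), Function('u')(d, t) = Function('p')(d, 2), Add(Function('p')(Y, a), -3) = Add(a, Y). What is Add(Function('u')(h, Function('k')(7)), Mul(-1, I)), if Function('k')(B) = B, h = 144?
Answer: 195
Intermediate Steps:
Function('p')(Y, a) = Add(3, Y, a) (Function('p')(Y, a) = Add(3, Add(a, Y)) = Add(3, Add(Y, a)) = Add(3, Y, a))
Function('u')(d, t) = Add(5, d) (Function('u')(d, t) = Add(3, d, 2) = Add(5, d))
I = -46 (I = Add(Mul(Pow(-26, -1), 52), -44) = Add(Mul(Rational(-1, 26), 52), -44) = Add(-2, -44) = -46)
Add(Function('u')(h, Function('k')(7)), Mul(-1, I)) = Add(Add(5, 144), Mul(-1, -46)) = Add(149, 46) = 195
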